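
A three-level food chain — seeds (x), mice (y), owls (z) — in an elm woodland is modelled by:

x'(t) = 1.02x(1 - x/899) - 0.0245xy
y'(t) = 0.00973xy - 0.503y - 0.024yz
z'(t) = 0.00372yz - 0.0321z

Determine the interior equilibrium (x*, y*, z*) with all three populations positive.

From dz/dt = 0: 0.00372y* = 0.0321, so y* = 8.63.
From dx/dt = 0: 1.02(1 - x*/899) = 0.0245·8.63, giving x* = 899·(1 - 0.207) = 713.
From dy/dt = 0: 0.00973·713 - 0.503 = 0.024z*, so z* = 6.43/0.024 = 268.

x* ≈ 713, y* ≈ 8.63, z* ≈ 268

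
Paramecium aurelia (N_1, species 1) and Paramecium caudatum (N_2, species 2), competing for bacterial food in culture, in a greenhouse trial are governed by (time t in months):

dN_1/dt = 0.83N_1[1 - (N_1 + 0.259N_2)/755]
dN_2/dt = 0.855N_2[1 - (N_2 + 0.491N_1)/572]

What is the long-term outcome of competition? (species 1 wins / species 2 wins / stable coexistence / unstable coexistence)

stable coexistence

Compare the nullcline intercepts: K1/α12 = 755/0.259 = 2920 > K2 = 572; K2/α21 = 572/0.491 = 1160 > K1 = 755.
Since both inequalities hold, each species can invade when rare, so the interior equilibrium is stable.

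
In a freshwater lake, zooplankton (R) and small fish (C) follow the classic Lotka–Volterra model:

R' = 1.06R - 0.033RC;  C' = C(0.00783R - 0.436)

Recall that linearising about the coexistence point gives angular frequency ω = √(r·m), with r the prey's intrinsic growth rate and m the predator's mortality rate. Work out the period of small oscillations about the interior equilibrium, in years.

T ≈ 9.24 years

Here r = 1.06 and m = 0.436, so r·m = 0.462.
ω = √0.462 = 0.68 per year, hence T = 2π/ω ≈ 9.24 years.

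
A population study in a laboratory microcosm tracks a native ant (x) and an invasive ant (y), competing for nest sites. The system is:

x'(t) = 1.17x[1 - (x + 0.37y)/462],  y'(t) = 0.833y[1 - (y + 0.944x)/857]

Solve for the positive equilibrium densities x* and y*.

Setting both brackets to zero gives the nullclines x + 0.37y = 462 and 0.944x + y = 857.
Substituting y = 857 - 0.944x into the first: x(1 - 0.37·0.944) = 462 - 0.37·857.
So x* = 145/0.651 = 223, and then y* = 857 - 0.944·223 = 647.

x* ≈ 223, y* ≈ 647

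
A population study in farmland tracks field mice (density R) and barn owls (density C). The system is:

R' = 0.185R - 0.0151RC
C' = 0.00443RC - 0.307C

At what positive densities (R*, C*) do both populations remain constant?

Set dC/dt = 0 with C > 0: 0.00443R - 0.307 = 0, so R* = 0.307/0.00443 = 69.3.
Set dR/dt = 0 with R > 0: 0.185 - 0.0151C = 0, so C* = 0.185/0.0151 = 12.3.

R* ≈ 69.3, C* ≈ 12.3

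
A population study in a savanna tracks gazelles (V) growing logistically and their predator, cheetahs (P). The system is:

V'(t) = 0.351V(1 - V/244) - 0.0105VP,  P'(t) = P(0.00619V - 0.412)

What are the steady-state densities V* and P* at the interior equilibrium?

V* ≈ 66.6, P* ≈ 24.3

From dP/dt = 0 with P > 0: 0.00619V* = 0.412, so V* = 66.6.
Substitute into dV/dt = 0: 0.351(1 - 66.6/244) = 0.0105P*.
The bracket is 0.727, giving P* = 0.255/0.0105 = 24.3.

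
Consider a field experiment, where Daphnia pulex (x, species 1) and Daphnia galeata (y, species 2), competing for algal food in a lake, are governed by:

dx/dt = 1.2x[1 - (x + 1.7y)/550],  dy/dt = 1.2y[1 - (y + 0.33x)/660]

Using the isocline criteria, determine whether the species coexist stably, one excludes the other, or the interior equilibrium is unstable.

species 2 excludes species 1

Compare the nullcline intercepts: K1/α12 = 550/1.7 = 324 < K2 = 660; K2/α21 = 660/0.33 = 2000 > K1 = 550.
Since the inequalities point opposite ways, species 2 can invade but species 1 cannot.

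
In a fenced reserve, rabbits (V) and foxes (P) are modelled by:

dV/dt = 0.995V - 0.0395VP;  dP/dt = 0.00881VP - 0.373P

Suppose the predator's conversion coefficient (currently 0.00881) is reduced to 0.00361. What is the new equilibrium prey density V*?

At the interior fixed point, setting dP/dt = 0 with P > 0 fixes V* = (predator death rate)/(VP coefficient) — independent of the other coefficients.
With the change, V* = 0.373/0.00361 = 103; it rises from 42.3.

V* ≈ 103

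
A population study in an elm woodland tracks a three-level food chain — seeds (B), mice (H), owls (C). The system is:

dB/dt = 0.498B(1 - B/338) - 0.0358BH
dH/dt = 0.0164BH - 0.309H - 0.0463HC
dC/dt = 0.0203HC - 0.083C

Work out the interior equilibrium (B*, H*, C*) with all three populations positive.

From dC/dt = 0: 0.0203H* = 0.083, so H* = 4.09.
From dB/dt = 0: 0.498(1 - B*/338) = 0.0358·4.09, giving B* = 338·(1 - 0.294) = 239.
From dH/dt = 0: 0.0164·239 - 0.309 = 0.0463C*, so C* = 3.6/0.0463 = 77.9.

B* ≈ 239, H* ≈ 4.09, C* ≈ 77.9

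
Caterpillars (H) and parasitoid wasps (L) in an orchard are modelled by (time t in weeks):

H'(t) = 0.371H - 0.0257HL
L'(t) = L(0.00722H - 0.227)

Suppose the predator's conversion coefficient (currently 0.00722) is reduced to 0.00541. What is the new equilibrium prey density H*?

At the interior fixed point, setting dL/dt = 0 with L > 0 fixes H* = (predator death rate)/(HL coefficient) — independent of the other coefficients.
With the change, H* = 0.227/0.00541 = 42; it rises from 31.4.

H* ≈ 42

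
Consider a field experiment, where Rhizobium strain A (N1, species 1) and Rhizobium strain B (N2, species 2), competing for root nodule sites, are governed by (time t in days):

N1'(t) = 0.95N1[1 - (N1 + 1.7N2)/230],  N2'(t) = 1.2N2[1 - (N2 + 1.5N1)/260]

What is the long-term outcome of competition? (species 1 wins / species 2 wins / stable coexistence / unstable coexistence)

Compare the nullcline intercepts: K1/α12 = 230/1.7 = 135 < K2 = 260; K2/α21 = 260/1.5 = 173 < K1 = 230.
Since both are reversed, neither can invade when rare; the interior point is a saddle.

unstable coexistence (outcome depends on initial conditions)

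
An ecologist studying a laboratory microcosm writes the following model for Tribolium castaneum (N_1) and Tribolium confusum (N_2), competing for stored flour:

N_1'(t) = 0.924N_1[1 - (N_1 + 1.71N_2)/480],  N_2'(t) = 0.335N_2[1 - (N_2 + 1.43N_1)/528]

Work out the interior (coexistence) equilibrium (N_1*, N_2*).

N_1* ≈ 293, N_2* ≈ 110

Setting both brackets to zero gives the nullclines N_1 + 1.71N_2 = 480 and 1.43N_1 + N_2 = 528.
Substituting N_2 = 528 - 1.43N_1 into the first: N_1(1 - 1.71·1.43) = 480 - 1.71·528.
So N_1* = -423/-1.45 = 293, and then N_2* = 528 - 1.43·293 = 110.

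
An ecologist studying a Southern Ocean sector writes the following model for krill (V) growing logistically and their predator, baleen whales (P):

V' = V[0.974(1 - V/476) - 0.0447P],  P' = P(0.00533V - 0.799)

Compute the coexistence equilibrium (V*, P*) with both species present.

V* ≈ 150, P* ≈ 14.9

From dP/dt = 0 with P > 0: 0.00533V* = 0.799, so V* = 150.
Substitute into dV/dt = 0: 0.974(1 - 150/476) = 0.0447P*.
The bracket is 0.685, giving P* = 0.667/0.0447 = 14.9.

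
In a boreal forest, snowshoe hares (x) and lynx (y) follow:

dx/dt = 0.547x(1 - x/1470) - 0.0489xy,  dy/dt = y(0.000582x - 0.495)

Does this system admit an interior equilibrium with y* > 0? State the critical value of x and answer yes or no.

The predator equation gives dy/dt > 0 only when x > 0.495/0.000582 = 851.
Without the predator, x → K = 1470. Since 1470 > 851, the predator can invade and persist.

Threshold x = 851; K > 851, so yes, the predator persists.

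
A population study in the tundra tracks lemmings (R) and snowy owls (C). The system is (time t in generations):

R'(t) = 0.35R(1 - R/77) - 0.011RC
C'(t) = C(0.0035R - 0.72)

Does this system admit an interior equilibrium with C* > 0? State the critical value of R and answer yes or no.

The predator equation gives dC/dt > 0 only when R > 0.72/0.0035 = 206.
Without the predator, R → K = 77. Since 77 < 206, the predator cannot invade.

Threshold R = 206; K < 206, so no, the predator goes extinct.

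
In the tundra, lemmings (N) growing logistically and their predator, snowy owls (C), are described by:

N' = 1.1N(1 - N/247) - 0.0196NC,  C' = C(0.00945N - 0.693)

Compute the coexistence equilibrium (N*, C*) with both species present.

From dC/dt = 0 with C > 0: 0.00945N* = 0.693, so N* = 73.3.
Substitute into dN/dt = 0: 1.1(1 - 73.3/247) = 0.0196C*.
The bracket is 0.703, giving C* = 0.773/0.0196 = 39.5.

N* ≈ 73.3, C* ≈ 39.5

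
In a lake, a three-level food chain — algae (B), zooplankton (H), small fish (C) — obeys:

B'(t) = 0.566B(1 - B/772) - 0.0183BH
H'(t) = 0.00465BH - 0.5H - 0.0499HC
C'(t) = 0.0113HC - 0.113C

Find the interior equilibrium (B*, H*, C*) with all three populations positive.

From dC/dt = 0: 0.0113H* = 0.113, so H* = 10.
From dB/dt = 0: 0.566(1 - B*/772) = 0.0183·10, giving B* = 772·(1 - 0.323) = 522.
From dH/dt = 0: 0.00465·522 - 0.5 = 0.0499C*, so C* = 1.93/0.0499 = 38.7.

B* ≈ 522, H* ≈ 10, C* ≈ 38.7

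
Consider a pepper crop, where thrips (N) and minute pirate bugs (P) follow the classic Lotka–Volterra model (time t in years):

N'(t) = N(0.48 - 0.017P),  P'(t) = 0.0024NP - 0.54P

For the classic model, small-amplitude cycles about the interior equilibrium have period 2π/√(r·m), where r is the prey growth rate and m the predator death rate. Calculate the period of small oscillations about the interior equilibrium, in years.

Here r = 0.48 and m = 0.54, so r·m = 0.259.
ω = √0.259 = 0.509 per year, hence T = 2π/ω ≈ 12.3 years.

T ≈ 12.3 years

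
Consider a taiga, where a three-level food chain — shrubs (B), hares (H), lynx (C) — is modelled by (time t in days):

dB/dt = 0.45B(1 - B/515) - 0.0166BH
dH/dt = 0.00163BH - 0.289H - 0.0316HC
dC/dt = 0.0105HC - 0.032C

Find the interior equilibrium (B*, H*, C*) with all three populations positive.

B* ≈ 457, H* ≈ 3.05, C* ≈ 14.4

From dC/dt = 0: 0.0105H* = 0.032, so H* = 3.05.
From dB/dt = 0: 0.45(1 - B*/515) = 0.0166·3.05, giving B* = 515·(1 - 0.112) = 457.
From dH/dt = 0: 0.00163·457 - 0.289 = 0.0316C*, so C* = 0.456/0.0316 = 14.4.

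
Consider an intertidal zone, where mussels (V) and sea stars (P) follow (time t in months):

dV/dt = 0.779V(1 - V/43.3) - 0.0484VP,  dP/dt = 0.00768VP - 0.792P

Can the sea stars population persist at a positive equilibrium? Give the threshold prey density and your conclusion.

Threshold V = 103; K < 103, so no, the predator goes extinct.

The predator equation gives dP/dt > 0 only when V > 0.792/0.00768 = 103.
Without the predator, V → K = 43.3. Since 43.3 < 103, the predator cannot invade.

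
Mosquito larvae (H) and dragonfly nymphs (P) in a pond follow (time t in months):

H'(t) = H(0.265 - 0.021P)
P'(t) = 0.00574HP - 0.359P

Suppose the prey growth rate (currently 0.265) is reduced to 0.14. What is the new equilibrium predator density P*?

At the interior fixed point, setting dH/dt = 0 with H > 0 fixes P* = (prey growth rate)/(HP coefficient) — independent of the other coefficients.
With the change, P* = 0.14/0.021 = 6.67; it falls from 12.6.

P* ≈ 6.67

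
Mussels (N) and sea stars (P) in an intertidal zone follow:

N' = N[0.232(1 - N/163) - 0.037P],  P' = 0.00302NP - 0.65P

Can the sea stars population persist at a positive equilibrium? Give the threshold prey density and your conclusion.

Threshold N = 215; K < 215, so no, the predator goes extinct.

The predator equation gives dP/dt > 0 only when N > 0.65/0.00302 = 215.
Without the predator, N → K = 163. Since 163 < 215, the predator cannot invade.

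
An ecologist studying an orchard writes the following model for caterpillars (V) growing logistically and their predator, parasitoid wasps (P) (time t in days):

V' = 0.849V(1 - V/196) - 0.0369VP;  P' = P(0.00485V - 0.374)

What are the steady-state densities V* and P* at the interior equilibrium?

From dP/dt = 0 with P > 0: 0.00485V* = 0.374, so V* = 77.1.
Substitute into dV/dt = 0: 0.849(1 - 77.1/196) = 0.0369P*.
The bracket is 0.607, giving P* = 0.515/0.0369 = 14.

V* ≈ 77.1, P* ≈ 14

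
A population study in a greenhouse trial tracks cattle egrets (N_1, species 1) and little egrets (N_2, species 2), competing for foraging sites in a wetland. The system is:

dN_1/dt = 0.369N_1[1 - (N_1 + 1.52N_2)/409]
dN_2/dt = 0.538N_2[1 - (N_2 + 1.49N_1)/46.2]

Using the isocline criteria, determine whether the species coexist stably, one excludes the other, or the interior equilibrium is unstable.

Compare the nullcline intercepts: K1/α12 = 409/1.52 = 269 > K2 = 46.2; K2/α21 = 46.2/1.49 = 31 < K1 = 409.
Since the inequalities point opposite ways, species 1 can invade but species 2 cannot.

species 1 excludes species 2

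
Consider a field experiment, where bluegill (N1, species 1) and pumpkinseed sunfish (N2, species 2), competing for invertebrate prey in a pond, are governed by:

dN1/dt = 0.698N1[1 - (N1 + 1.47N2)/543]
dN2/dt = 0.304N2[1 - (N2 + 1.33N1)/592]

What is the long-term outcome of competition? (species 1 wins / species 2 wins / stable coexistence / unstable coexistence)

Compare the nullcline intercepts: K1/α12 = 543/1.47 = 369 < K2 = 592; K2/α21 = 592/1.33 = 445 < K1 = 543.
Since both are reversed, neither can invade when rare; the interior point is a saddle.

unstable coexistence (outcome depends on initial conditions)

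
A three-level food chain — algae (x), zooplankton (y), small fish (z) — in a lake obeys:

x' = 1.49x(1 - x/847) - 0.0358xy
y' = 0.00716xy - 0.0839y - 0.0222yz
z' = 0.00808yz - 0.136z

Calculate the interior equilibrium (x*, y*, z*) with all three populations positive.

x* ≈ 504, y* ≈ 16.8, z* ≈ 159

From dz/dt = 0: 0.00808y* = 0.136, so y* = 16.8.
From dx/dt = 0: 1.49(1 - x*/847) = 0.0358·16.8, giving x* = 847·(1 - 0.404) = 504.
From dy/dt = 0: 0.00716·504 - 0.0839 = 0.0222z*, so z* = 3.53/0.0222 = 159.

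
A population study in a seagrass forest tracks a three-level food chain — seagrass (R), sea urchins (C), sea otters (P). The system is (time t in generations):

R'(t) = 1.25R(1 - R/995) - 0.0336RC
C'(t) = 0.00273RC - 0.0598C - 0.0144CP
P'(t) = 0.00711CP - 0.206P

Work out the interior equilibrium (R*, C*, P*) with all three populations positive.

From dP/dt = 0: 0.00711C* = 0.206, so C* = 29.
From dR/dt = 0: 1.25(1 - R*/995) = 0.0336·29, giving R* = 995·(1 - 0.779) = 220.
From dC/dt = 0: 0.00273·220 - 0.0598 = 0.0144P*, so P* = 0.541/0.0144 = 37.6.

R* ≈ 220, C* ≈ 29, P* ≈ 37.6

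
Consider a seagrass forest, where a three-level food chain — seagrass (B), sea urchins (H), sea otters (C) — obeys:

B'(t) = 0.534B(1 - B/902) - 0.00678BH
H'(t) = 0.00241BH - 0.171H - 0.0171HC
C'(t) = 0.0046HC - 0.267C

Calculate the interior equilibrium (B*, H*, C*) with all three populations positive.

From dC/dt = 0: 0.0046H* = 0.267, so H* = 58.
From dB/dt = 0: 0.534(1 - B*/902) = 0.00678·58, giving B* = 902·(1 - 0.737) = 237.
From dH/dt = 0: 0.00241·237 - 0.171 = 0.0171C*, so C* = 0.401/0.0171 = 23.4.

B* ≈ 237, H* ≈ 58, C* ≈ 23.4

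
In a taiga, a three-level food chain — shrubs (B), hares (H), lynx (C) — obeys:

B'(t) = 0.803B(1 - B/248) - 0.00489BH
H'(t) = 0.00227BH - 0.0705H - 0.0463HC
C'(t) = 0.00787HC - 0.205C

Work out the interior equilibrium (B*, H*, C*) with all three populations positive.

From dC/dt = 0: 0.00787H* = 0.205, so H* = 26.
From dB/dt = 0: 0.803(1 - B*/248) = 0.00489·26, giving B* = 248·(1 - 0.159) = 209.
From dH/dt = 0: 0.00227·209 - 0.0705 = 0.0463C*, so C* = 0.403/0.0463 = 8.71.

B* ≈ 209, H* ≈ 26, C* ≈ 8.71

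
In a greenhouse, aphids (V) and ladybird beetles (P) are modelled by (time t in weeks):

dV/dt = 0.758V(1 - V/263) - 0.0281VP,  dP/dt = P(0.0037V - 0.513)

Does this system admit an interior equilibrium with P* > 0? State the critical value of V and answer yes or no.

The predator equation gives dP/dt > 0 only when V > 0.513/0.0037 = 139.
Without the predator, V → K = 263. Since 263 > 139, the predator can invade and persist.

Threshold V = 139; K > 139, so yes, the predator persists.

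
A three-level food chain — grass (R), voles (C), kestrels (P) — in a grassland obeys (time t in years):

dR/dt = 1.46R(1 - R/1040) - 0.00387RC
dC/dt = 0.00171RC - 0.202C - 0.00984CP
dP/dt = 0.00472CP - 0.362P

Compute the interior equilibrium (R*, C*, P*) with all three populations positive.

From dP/dt = 0: 0.00472C* = 0.362, so C* = 76.7.
From dR/dt = 0: 1.46(1 - R*/1040) = 0.00387·76.7, giving R* = 1040·(1 - 0.203) = 829.
From dC/dt = 0: 0.00171·829 - 0.202 = 0.00984P*, so P* = 1.21/0.00984 = 123.

R* ≈ 829, C* ≈ 76.7, P* ≈ 123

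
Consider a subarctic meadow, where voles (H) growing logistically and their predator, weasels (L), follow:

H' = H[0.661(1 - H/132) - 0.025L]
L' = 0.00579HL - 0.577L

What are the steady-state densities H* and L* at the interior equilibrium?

From dL/dt = 0 with L > 0: 0.00579H* = 0.577, so H* = 99.7.
Substitute into dH/dt = 0: 0.661(1 - 99.7/132) = 0.025L*.
The bracket is 0.245, giving L* = 0.162/0.025 = 6.48.

H* ≈ 99.7, L* ≈ 6.48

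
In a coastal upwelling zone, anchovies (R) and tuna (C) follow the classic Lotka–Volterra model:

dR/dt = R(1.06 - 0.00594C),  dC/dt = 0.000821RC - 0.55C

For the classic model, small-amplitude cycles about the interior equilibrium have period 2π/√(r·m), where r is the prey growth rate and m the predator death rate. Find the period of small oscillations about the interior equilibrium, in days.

Here r = 1.06 and m = 0.55, so r·m = 0.583.
ω = √0.583 = 0.764 per day, hence T = 2π/ω ≈ 8.23 days.

T ≈ 8.23 days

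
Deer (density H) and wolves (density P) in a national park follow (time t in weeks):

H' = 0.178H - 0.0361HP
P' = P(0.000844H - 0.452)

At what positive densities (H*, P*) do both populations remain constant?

Set dP/dt = 0 with P > 0: 0.000844H - 0.452 = 0, so H* = 0.452/0.000844 = 536.
Set dH/dt = 0 with H > 0: 0.178 - 0.0361P = 0, so P* = 0.178/0.0361 = 4.93.

H* ≈ 536, P* ≈ 4.93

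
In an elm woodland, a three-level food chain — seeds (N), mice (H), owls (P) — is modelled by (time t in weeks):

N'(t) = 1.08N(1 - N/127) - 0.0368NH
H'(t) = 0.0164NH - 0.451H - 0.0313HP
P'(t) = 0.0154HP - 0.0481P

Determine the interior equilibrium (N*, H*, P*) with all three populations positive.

From dP/dt = 0: 0.0154H* = 0.0481, so H* = 3.12.
From dN/dt = 0: 1.08(1 - N*/127) = 0.0368·3.12, giving N* = 127·(1 - 0.106) = 113.
From dH/dt = 0: 0.0164·113 - 0.451 = 0.0313P*, so P* = 1.41/0.0313 = 45.1.

N* ≈ 113, H* ≈ 3.12, P* ≈ 45.1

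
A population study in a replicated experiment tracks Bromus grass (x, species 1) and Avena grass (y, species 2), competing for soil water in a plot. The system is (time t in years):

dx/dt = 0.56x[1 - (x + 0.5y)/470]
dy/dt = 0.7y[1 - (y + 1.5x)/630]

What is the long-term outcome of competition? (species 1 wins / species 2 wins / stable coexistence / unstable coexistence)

Compare the nullcline intercepts: K1/α12 = 470/0.5 = 940 > K2 = 630; K2/α21 = 630/1.5 = 420 < K1 = 470.
Since the inequalities point opposite ways, species 1 can invade but species 2 cannot.

species 1 excludes species 2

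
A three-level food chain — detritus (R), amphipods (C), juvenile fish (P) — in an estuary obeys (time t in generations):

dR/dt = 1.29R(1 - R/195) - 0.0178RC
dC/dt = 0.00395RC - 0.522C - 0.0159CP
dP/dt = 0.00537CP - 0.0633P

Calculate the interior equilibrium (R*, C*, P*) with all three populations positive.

R* ≈ 163, C* ≈ 11.8, P* ≈ 7.73

From dP/dt = 0: 0.00537C* = 0.0633, so C* = 11.8.
From dR/dt = 0: 1.29(1 - R*/195) = 0.0178·11.8, giving R* = 195·(1 - 0.163) = 163.
From dC/dt = 0: 0.00395·163 - 0.522 = 0.0159P*, so P* = 0.123/0.0159 = 7.73.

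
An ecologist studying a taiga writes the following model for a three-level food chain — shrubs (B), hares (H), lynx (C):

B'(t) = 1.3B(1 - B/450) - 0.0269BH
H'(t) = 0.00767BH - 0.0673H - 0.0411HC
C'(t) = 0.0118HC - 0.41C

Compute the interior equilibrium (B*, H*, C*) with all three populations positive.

From dC/dt = 0: 0.0118H* = 0.41, so H* = 34.7.
From dB/dt = 0: 1.3(1 - B*/450) = 0.0269·34.7, giving B* = 450·(1 - 0.719) = 126.
From dH/dt = 0: 0.00767·126 - 0.0673 = 0.0411C*, so C* = 0.903/0.0411 = 22.

B* ≈ 126, H* ≈ 34.7, C* ≈ 22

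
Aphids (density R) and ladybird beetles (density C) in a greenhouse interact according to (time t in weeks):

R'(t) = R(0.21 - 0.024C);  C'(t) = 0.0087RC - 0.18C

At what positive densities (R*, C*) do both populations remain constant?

R* ≈ 20.7, C* ≈ 8.75

Set dC/dt = 0 with C > 0: 0.0087R - 0.18 = 0, so R* = 0.18/0.0087 = 20.7.
Set dR/dt = 0 with R > 0: 0.21 - 0.024C = 0, so C* = 0.21/0.024 = 8.75.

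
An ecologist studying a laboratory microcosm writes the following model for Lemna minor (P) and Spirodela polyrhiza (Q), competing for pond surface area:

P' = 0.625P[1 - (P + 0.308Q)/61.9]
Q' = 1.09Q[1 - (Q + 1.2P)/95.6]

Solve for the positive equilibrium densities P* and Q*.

P* ≈ 51.5, Q* ≈ 33.8

Setting both brackets to zero gives the nullclines P + 0.308Q = 61.9 and 1.2P + Q = 95.6.
Substituting Q = 95.6 - 1.2P into the first: P(1 - 0.308·1.2) = 61.9 - 0.308·95.6.
So P* = 32.5/0.63 = 51.5, and then Q* = 95.6 - 1.2·51.5 = 33.8.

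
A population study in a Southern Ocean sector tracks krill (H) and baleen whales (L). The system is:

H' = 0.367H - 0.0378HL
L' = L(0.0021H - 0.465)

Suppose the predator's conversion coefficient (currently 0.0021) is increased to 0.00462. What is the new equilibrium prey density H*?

At the interior fixed point, setting dL/dt = 0 with L > 0 fixes H* = (predator death rate)/(HL coefficient) — independent of the other coefficients.
With the change, H* = 0.465/0.00462 = 101; it falls from 221.

H* ≈ 101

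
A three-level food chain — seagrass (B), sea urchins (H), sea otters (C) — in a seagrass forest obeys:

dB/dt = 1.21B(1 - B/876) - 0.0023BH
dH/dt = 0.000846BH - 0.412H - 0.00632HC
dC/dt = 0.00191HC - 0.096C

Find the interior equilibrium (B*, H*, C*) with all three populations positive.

From dC/dt = 0: 0.00191H* = 0.096, so H* = 50.3.
From dB/dt = 0: 1.21(1 - B*/876) = 0.0023·50.3, giving B* = 876·(1 - 0.0955) = 792.
From dH/dt = 0: 0.000846·792 - 0.412 = 0.00632C*, so C* = 0.258/0.00632 = 40.9.

B* ≈ 792, H* ≈ 50.3, C* ≈ 40.9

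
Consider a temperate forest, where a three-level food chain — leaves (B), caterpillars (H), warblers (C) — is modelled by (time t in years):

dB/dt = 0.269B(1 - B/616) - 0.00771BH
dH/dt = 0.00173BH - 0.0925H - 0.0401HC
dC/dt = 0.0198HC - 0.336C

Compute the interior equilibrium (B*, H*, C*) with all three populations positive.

From dC/dt = 0: 0.0198H* = 0.336, so H* = 17.
From dB/dt = 0: 0.269(1 - B*/616) = 0.00771·17, giving B* = 616·(1 - 0.486) = 316.
From dH/dt = 0: 0.00173·316 - 0.0925 = 0.0401C*, so C* = 0.455/0.0401 = 11.3.

B* ≈ 316, H* ≈ 17, C* ≈ 11.3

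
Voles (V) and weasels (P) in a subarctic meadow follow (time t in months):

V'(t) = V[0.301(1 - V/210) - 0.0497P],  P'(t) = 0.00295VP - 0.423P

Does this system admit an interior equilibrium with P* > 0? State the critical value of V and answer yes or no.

Threshold V = 143; K > 143, so yes, the predator persists.

The predator equation gives dP/dt > 0 only when V > 0.423/0.00295 = 143.
Without the predator, V → K = 210. Since 210 > 143, the predator can invade and persist.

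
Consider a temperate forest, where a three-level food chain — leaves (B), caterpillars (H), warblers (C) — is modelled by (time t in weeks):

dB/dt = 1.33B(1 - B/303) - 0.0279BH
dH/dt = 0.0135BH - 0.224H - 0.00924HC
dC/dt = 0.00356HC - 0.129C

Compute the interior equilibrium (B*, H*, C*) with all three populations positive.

From dC/dt = 0: 0.00356H* = 0.129, so H* = 36.2.
From dB/dt = 0: 1.33(1 - B*/303) = 0.0279·36.2, giving B* = 303·(1 - 0.76) = 72.7.
From dH/dt = 0: 0.0135·72.7 - 0.224 = 0.00924C*, so C* = 0.757/0.00924 = 81.9.

B* ≈ 72.7, H* ≈ 36.2, C* ≈ 81.9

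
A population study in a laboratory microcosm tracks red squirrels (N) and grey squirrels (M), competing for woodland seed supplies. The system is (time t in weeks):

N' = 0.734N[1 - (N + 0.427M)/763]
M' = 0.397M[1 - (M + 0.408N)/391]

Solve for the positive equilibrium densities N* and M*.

N* ≈ 722, M* ≈ 96.5

Setting both brackets to zero gives the nullclines N + 0.427M = 763 and 0.408N + M = 391.
Substituting M = 391 - 0.408N into the first: N(1 - 0.427·0.408) = 763 - 0.427·391.
So N* = 596/0.826 = 722, and then M* = 391 - 0.408·722 = 96.5.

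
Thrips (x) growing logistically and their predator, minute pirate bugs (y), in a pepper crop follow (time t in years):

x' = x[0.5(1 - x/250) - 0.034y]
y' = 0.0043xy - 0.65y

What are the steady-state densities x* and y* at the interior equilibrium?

x* ≈ 151, y* ≈ 5.81

From dy/dt = 0 with y > 0: 0.0043x* = 0.65, so x* = 151.
Substitute into dx/dt = 0: 0.5(1 - 151/250) = 0.034y*.
The bracket is 0.395, giving y* = 0.198/0.034 = 5.81.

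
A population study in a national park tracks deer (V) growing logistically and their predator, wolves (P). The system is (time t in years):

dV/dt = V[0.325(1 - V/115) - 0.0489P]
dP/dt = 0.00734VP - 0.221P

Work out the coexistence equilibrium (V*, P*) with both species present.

V* ≈ 30.1, P* ≈ 4.91

From dP/dt = 0 with P > 0: 0.00734V* = 0.221, so V* = 30.1.
Substitute into dV/dt = 0: 0.325(1 - 30.1/115) = 0.0489P*.
The bracket is 0.738, giving P* = 0.24/0.0489 = 4.91.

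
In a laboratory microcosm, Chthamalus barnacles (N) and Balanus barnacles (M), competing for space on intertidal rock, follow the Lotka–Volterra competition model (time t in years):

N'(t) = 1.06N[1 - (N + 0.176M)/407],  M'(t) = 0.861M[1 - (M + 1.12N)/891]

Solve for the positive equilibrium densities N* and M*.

Setting both brackets to zero gives the nullclines N + 0.176M = 407 and 1.12N + M = 891.
Substituting M = 891 - 1.12N into the first: N(1 - 0.176·1.12) = 407 - 0.176·891.
So N* = 250/0.803 = 312, and then M* = 891 - 1.12·312 = 542.

N* ≈ 312, M* ≈ 542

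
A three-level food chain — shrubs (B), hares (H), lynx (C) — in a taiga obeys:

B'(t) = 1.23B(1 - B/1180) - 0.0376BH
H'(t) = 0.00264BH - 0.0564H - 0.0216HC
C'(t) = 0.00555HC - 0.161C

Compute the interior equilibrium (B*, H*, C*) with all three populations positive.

From dC/dt = 0: 0.00555H* = 0.161, so H* = 29.
From dB/dt = 0: 1.23(1 - B*/1180) = 0.0376·29, giving B* = 1180·(1 - 0.887) = 134.
From dH/dt = 0: 0.00264·134 - 0.0564 = 0.0216C*, so C* = 0.296/0.0216 = 13.7.

B* ≈ 134, H* ≈ 29, C* ≈ 13.7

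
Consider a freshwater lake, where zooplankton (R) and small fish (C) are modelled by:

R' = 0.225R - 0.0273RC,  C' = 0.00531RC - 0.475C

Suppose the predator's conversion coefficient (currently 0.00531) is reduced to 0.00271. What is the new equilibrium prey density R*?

At the interior fixed point, setting dC/dt = 0 with C > 0 fixes R* = (predator death rate)/(RC coefficient) — independent of the other coefficients.
With the change, R* = 0.475/0.00271 = 175; it rises from 89.5.

R* ≈ 175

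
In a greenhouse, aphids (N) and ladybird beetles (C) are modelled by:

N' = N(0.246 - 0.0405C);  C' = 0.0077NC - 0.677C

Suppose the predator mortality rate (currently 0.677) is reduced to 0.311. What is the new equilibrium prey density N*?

N* ≈ 40.4

At the interior fixed point, setting dC/dt = 0 with C > 0 fixes N* = (predator death rate)/(NC coefficient) — independent of the other coefficients.
With the change, N* = 0.311/0.0077 = 40.4; it falls from 87.9.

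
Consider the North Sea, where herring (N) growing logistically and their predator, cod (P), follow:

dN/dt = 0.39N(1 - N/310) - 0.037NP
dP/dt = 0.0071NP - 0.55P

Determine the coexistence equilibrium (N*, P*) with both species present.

From dP/dt = 0 with P > 0: 0.0071N* = 0.55, so N* = 77.5.
Substitute into dN/dt = 0: 0.39(1 - 77.5/310) = 0.037P*.
The bracket is 0.75, giving P* = 0.293/0.037 = 7.91.

N* ≈ 77.5, P* ≈ 7.91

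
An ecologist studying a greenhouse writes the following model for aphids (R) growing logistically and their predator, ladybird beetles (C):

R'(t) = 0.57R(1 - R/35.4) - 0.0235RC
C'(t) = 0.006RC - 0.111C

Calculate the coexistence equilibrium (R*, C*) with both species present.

From dC/dt = 0 with C > 0: 0.006R* = 0.111, so R* = 18.5.
Substitute into dR/dt = 0: 0.57(1 - 18.5/35.4) = 0.0235C*.
The bracket is 0.477, giving C* = 0.272/0.0235 = 11.6.

R* ≈ 18.5, C* ≈ 11.6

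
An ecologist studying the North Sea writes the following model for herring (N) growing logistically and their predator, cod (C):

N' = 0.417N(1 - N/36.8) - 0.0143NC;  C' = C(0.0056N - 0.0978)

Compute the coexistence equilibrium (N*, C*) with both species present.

N* ≈ 17.5, C* ≈ 15.3

From dC/dt = 0 with C > 0: 0.0056N* = 0.0978, so N* = 17.5.
Substitute into dN/dt = 0: 0.417(1 - 17.5/36.8) = 0.0143C*.
The bracket is 0.525, giving C* = 0.219/0.0143 = 15.3.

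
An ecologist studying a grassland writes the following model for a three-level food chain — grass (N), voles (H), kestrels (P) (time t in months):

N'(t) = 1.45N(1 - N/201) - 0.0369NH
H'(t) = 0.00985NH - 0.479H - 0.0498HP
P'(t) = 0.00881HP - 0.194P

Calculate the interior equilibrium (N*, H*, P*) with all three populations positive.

N* ≈ 88.4, H* ≈ 22, P* ≈ 7.86

From dP/dt = 0: 0.00881H* = 0.194, so H* = 22.
From dN/dt = 0: 1.45(1 - N*/201) = 0.0369·22, giving N* = 201·(1 - 0.56) = 88.4.
From dH/dt = 0: 0.00985·88.4 - 0.479 = 0.0498P*, so P* = 0.391/0.0498 = 7.86.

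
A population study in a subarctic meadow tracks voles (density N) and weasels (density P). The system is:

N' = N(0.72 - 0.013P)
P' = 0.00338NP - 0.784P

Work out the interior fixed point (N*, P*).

N* ≈ 232, P* ≈ 55.4

Set dP/dt = 0 with P > 0: 0.00338N - 0.784 = 0, so N* = 0.784/0.00338 = 232.
Set dN/dt = 0 with N > 0: 0.72 - 0.013P = 0, so P* = 0.72/0.013 = 55.4.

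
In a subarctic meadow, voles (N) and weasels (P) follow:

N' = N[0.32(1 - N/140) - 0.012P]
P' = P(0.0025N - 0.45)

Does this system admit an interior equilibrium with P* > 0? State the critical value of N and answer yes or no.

The predator equation gives dP/dt > 0 only when N > 0.45/0.0025 = 180.
Without the predator, N → K = 140. Since 140 < 180, the predator cannot invade.

Threshold N = 180; K < 180, so no, the predator goes extinct.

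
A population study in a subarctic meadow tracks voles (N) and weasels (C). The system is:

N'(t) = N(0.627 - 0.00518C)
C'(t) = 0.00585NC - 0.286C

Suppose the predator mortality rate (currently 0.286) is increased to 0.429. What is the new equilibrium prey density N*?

N* ≈ 73.3

At the interior fixed point, setting dC/dt = 0 with C > 0 fixes N* = (predator death rate)/(NC coefficient) — independent of the other coefficients.
With the change, N* = 0.429/0.00585 = 73.3; it rises from 48.9.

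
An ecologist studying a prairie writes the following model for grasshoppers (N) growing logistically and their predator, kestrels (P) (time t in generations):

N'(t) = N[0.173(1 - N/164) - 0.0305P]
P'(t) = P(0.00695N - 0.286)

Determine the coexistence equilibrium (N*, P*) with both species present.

From dP/dt = 0 with P > 0: 0.00695N* = 0.286, so N* = 41.2.
Substitute into dN/dt = 0: 0.173(1 - 41.2/164) = 0.0305P*.
The bracket is 0.749, giving P* = 0.13/0.0305 = 4.25.

N* ≈ 41.2, P* ≈ 4.25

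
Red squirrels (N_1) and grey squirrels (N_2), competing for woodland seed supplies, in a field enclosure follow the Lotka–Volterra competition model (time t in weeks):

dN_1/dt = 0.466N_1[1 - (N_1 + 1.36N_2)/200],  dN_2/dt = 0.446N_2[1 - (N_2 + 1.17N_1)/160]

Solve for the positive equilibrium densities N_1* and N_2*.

N_1* ≈ 29.8, N_2* ≈ 125

Setting both brackets to zero gives the nullclines N_1 + 1.36N_2 = 200 and 1.17N_1 + N_2 = 160.
Substituting N_2 = 160 - 1.17N_1 into the first: N_1(1 - 1.36·1.17) = 200 - 1.36·160.
So N_1* = -17.6/-0.591 = 29.8, and then N_2* = 160 - 1.17·29.8 = 125.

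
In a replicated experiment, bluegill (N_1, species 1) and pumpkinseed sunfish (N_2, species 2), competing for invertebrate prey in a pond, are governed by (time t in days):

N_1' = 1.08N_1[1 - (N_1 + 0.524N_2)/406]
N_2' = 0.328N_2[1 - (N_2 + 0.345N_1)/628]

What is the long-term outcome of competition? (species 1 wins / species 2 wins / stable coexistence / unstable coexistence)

stable coexistence

Compare the nullcline intercepts: K1/α12 = 406/0.524 = 775 > K2 = 628; K2/α21 = 628/0.345 = 1820 > K1 = 406.
Since both inequalities hold, each species can invade when rare, so the interior equilibrium is stable.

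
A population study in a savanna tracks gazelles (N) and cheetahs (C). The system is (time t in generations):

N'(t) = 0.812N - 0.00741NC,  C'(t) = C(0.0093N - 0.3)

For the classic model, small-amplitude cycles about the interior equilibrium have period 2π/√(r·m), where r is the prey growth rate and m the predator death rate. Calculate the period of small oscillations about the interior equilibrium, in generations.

T ≈ 12.7 generations

Here r = 0.812 and m = 0.3, so r·m = 0.244.
ω = √0.244 = 0.494 per generation, hence T = 2π/ω ≈ 12.7 generations.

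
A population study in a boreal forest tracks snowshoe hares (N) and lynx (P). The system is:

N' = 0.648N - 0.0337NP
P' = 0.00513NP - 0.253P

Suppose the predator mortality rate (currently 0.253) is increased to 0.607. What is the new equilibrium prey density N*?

N* ≈ 118

At the interior fixed point, setting dP/dt = 0 with P > 0 fixes N* = (predator death rate)/(NP coefficient) — independent of the other coefficients.
With the change, N* = 0.607/0.00513 = 118; it rises from 49.3.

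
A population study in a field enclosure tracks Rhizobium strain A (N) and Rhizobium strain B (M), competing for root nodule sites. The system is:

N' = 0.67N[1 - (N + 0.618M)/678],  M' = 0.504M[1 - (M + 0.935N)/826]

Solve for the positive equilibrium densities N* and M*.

Setting both brackets to zero gives the nullclines N + 0.618M = 678 and 0.935N + M = 826.
Substituting M = 826 - 0.935N into the first: N(1 - 0.618·0.935) = 678 - 0.618·826.
So N* = 168/0.422 = 397, and then M* = 826 - 0.935·397 = 455.

N* ≈ 397, M* ≈ 455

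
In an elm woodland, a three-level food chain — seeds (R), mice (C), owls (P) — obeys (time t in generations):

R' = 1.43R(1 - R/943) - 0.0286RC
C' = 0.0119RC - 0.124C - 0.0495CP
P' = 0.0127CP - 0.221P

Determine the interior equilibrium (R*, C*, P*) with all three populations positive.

From dP/dt = 0: 0.0127C* = 0.221, so C* = 17.4.
From dR/dt = 0: 1.43(1 - R*/943) = 0.0286·17.4, giving R* = 943·(1 - 0.348) = 615.
From dC/dt = 0: 0.0119·615 - 0.124 = 0.0495P*, so P* = 7.19/0.0495 = 145.

R* ≈ 615, C* ≈ 17.4, P* ≈ 145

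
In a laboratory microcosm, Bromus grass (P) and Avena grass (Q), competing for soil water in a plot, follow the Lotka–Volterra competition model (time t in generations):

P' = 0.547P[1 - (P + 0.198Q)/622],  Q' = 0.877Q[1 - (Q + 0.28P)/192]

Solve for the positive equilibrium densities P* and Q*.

P* ≈ 618, Q* ≈ 18.9

Setting both brackets to zero gives the nullclines P + 0.198Q = 622 and 0.28P + Q = 192.
Substituting Q = 192 - 0.28P into the first: P(1 - 0.198·0.28) = 622 - 0.198·192.
So P* = 584/0.945 = 618, and then Q* = 192 - 0.28·618 = 18.9.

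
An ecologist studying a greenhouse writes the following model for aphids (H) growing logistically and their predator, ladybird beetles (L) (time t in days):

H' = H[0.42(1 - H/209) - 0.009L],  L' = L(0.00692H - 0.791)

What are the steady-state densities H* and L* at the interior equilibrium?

H* ≈ 114, L* ≈ 21.1

From dL/dt = 0 with L > 0: 0.00692H* = 0.791, so H* = 114.
Substitute into dH/dt = 0: 0.42(1 - 114/209) = 0.009L*.
The bracket is 0.453, giving L* = 0.19/0.009 = 21.1.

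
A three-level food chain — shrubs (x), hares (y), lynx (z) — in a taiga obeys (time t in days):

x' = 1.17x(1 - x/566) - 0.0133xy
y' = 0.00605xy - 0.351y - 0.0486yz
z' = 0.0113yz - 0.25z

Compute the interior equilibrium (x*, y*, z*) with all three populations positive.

From dz/dt = 0: 0.0113y* = 0.25, so y* = 22.1.
From dx/dt = 0: 1.17(1 - x*/566) = 0.0133·22.1, giving x* = 566·(1 - 0.251) = 424.
From dy/dt = 0: 0.00605·424 - 0.351 = 0.0486z*, so z* = 2.21/0.0486 = 45.5.

x* ≈ 424, y* ≈ 22.1, z* ≈ 45.5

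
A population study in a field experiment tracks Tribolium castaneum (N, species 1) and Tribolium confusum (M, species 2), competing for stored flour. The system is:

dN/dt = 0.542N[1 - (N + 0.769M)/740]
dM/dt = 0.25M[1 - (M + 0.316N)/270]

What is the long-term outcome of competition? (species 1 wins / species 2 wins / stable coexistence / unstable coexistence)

Compare the nullcline intercepts: K1/α12 = 740/0.769 = 962 > K2 = 270; K2/α21 = 270/0.316 = 854 > K1 = 740.
Since both inequalities hold, each species can invade when rare, so the interior equilibrium is stable.

stable coexistence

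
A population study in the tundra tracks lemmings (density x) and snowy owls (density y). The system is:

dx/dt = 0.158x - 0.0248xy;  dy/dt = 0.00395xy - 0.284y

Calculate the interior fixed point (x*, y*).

x* ≈ 71.9, y* ≈ 6.37

Set dy/dt = 0 with y > 0: 0.00395x - 0.284 = 0, so x* = 0.284/0.00395 = 71.9.
Set dx/dt = 0 with x > 0: 0.158 - 0.0248y = 0, so y* = 0.158/0.0248 = 6.37.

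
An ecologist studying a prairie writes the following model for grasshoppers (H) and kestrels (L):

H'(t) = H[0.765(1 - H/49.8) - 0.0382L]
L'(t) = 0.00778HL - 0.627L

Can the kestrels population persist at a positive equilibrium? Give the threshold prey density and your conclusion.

Threshold H = 80.6; K < 80.6, so no, the predator goes extinct.

The predator equation gives dL/dt > 0 only when H > 0.627/0.00778 = 80.6.
Without the predator, H → K = 49.8. Since 49.8 < 80.6, the predator cannot invade.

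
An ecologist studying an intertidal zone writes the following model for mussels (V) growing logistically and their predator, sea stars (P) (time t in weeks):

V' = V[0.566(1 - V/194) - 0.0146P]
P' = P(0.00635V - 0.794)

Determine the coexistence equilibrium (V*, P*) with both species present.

V* ≈ 125, P* ≈ 13.8

From dP/dt = 0 with P > 0: 0.00635V* = 0.794, so V* = 125.
Substitute into dV/dt = 0: 0.566(1 - 125/194) = 0.0146P*.
The bracket is 0.355, giving P* = 0.201/0.0146 = 13.8.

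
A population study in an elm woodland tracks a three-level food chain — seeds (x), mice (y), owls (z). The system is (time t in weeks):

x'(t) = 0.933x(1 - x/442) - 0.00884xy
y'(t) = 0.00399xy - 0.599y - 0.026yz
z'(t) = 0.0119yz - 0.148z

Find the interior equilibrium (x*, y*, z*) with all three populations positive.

From dz/dt = 0: 0.0119y* = 0.148, so y* = 12.4.
From dx/dt = 0: 0.933(1 - x*/442) = 0.00884·12.4, giving x* = 442·(1 - 0.118) = 390.
From dy/dt = 0: 0.00399·390 - 0.599 = 0.026z*, so z* = 0.957/0.026 = 36.8.

x* ≈ 390, y* ≈ 12.4, z* ≈ 36.8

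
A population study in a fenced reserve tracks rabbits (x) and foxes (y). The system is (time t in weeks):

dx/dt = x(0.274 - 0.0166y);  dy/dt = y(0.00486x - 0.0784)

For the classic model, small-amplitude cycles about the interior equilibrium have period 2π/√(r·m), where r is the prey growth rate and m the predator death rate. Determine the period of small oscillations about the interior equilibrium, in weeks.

Here r = 0.274 and m = 0.0784, so r·m = 0.0215.
ω = √0.0215 = 0.147 per week, hence T = 2π/ω ≈ 42.9 weeks.

T ≈ 42.9 weeks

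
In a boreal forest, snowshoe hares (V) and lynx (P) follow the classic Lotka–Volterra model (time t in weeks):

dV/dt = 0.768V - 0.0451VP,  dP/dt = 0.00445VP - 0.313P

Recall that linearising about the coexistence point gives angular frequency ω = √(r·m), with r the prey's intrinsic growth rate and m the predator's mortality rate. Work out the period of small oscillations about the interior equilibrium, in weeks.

Here r = 0.768 and m = 0.313, so r·m = 0.24.
ω = √0.24 = 0.49 per week, hence T = 2π/ω ≈ 12.8 weeks.

T ≈ 12.8 weeks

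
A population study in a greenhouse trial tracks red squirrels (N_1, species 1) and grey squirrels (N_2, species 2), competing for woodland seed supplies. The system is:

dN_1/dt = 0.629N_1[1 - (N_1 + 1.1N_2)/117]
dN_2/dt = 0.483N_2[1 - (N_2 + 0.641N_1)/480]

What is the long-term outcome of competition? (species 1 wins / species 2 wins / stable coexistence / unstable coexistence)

species 2 excludes species 1

Compare the nullcline intercepts: K1/α12 = 117/1.1 = 106 < K2 = 480; K2/α21 = 480/0.641 = 749 > K1 = 117.
Since the inequalities point opposite ways, species 2 can invade but species 1 cannot.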